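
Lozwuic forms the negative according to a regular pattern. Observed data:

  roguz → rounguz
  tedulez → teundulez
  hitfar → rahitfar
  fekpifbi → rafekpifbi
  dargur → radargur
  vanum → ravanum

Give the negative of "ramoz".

"ramoz" ends in -z. The stems ending in -z (roguz → rounguz, tedulez → teundulez) insert -un- after the first vowel.
So ramoz → raunmoz.

raunmoz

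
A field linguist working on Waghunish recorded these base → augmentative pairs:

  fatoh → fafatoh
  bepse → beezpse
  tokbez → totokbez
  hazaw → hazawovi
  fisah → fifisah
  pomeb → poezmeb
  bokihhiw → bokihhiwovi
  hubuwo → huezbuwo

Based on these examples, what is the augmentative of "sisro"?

siezsro

hazaw and fisah both have last vowel 'a' yet inflect differently (hazawovi, fifisah), so the last vowel is not what conditions the rule; the final letter is.
"sisro" ends in -o. The one such stem in the data (hubuwo → huezbuwo) inserts -ez- after the first vowel (as do bepse, pomeb), so the same rule applies.
The other patterns: stems ending in -w add -ovi; stems ending in -h or -z repeat the first consonant+vowel as a prefix.
So sisro → siezsro.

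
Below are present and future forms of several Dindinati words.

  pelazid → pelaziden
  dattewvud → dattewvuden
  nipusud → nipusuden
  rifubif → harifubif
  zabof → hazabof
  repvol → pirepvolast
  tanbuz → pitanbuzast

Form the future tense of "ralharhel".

pelazid and rifubif both have last vowel 'i' yet inflect differently (pelaziden, harifubif), so the last vowel is not what conditions the rule; the final letter is.
"ralharhel" ends in -l. The one such stem in the data (repvol → pirepvolast) adds pi- … -ast around the stem, so the same rule applies.
So ralharhel → piralharhelast.

piralharhelast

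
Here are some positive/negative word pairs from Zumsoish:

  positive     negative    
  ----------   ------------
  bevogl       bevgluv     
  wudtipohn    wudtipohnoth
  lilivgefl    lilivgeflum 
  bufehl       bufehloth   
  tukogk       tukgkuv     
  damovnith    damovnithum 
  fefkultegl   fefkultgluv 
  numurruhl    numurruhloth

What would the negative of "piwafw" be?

piwafwum

lilivgefl and bufehl both end in -l yet inflect differently (lilivgeflum, bufehloth), so the final letter is not what conditions the rule; the second-to-last letter is.
"piwafw" has second-to-last letter 'f'. The one such stem in the data (lilivgefl → lilivgeflum) adds -um, so the same rule applies.
The other patterns: stems whose second-to-last letter is 'h' add -oth; stems whose second-to-last letter is 'g' delete the last vowel and add -uv.
So piwafw → piwafwum.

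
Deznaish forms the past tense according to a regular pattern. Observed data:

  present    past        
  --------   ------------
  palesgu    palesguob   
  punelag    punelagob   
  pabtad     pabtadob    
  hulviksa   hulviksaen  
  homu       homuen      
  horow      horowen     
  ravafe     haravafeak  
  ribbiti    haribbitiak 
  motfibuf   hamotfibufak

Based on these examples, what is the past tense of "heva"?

"heva" begins with h-. The stems beginning with h- (hulviksa → hulviksaen, homu → homuen, horow → horowen) add -en.
The other patterns: stems beginning with p- add -ob; stems beginning with m- or r- add ha- … -ak around the stem.
So heva → hevaen.

hevaen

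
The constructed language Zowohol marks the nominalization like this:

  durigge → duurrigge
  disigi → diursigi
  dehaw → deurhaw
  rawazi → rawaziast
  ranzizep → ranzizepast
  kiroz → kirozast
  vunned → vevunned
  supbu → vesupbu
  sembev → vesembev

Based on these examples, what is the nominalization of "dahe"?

daurhe

disigi and rawazi both end in -i yet inflect differently (diursigi, rawaziast), so the final letter is not what conditions the rule; the first letter is.
"dahe" begins with d-. The stems beginning with d- (durigge → duurrigge, disigi → diursigi, dehaw → deurhaw) insert -ur- after the first vowel.
The other patterns: stems beginning with k- or r- add -ast; stems beginning with s- or v- add the prefix ve-.
So dahe → daurhe.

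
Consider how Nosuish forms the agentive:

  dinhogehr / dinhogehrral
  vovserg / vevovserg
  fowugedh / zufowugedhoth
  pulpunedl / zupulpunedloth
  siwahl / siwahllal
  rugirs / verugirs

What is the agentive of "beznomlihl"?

"beznomlihl" has second-to-last letter 'h'. The stems whose second-to-last letter is 'h' (siwahl → siwahllal, dinhogehr → dinhogehrral) double the final consonant and add -al.
The other patterns: stems whose second-to-last letter is 'r' add the prefix ve-; stems whose second-to-last letter is 'd' add zu- … -oth around the stem.
So beznomlihl → beznomlihllal.

beznomlihllal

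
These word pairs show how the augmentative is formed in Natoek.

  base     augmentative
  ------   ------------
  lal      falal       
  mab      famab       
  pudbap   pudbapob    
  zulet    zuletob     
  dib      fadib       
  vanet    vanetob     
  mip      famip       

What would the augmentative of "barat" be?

baratob

mip and pudbap both end in -p yet inflect differently (famip, pudbapob), so the final letter is not what conditions the rule; the number of vowels is.
"barat" has 2 vowels. The stems with 2 vowels (pudbap → pudbapob, vanet → vanetob, zulet → zuletob) add -ob.
So barat → baratob.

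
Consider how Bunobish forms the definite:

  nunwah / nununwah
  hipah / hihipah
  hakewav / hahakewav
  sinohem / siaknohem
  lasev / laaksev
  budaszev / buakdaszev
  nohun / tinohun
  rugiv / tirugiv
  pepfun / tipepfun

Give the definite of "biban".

"biban" has last vowel 'a'. The stems whose last vowel is 'a' (nunwah → nununwah, hipah → hihipah, hakewav → hahakewav) repeat the first consonant+vowel as a prefix.
So biban → bibiban.

bibiban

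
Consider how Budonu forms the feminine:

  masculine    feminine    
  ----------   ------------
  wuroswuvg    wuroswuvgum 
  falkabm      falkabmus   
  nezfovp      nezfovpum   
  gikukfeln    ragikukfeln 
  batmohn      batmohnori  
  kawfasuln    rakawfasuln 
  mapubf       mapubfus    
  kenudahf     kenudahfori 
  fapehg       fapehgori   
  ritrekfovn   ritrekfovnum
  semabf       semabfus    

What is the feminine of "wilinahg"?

wuroswuvg and fapehg both end in -g yet inflect differently (wuroswuvgum, fapehgori), so the final letter is not what conditions the rule; the second-to-last letter is.
"wilinahg" has second-to-last letter 'h'. The stems whose second-to-last letter is 'h' (fapehg → fapehgori, batmohn → batmohnori, kenudahf → kenudahfori) add -ori.
The other patterns: stems whose second-to-last letter is 'v' add -um; stems whose second-to-last letter is 'l' add the prefix ra-; stems whose second-to-last letter is 'b' add -us.
So wilinahg → wilinahgori.

wilinahgori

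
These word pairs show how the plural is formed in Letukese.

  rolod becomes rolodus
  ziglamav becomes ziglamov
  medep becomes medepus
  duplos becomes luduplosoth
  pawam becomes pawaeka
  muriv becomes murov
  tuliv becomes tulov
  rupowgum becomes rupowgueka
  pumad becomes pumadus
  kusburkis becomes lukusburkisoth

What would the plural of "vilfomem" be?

"vilfomem" ends in -m. The stems ending in -m (rupowgum → rupowgueka, pawam → pawaeka) drop the final letter and add -eka.
So vilfomem → vilfomeeka.

vilfomeeka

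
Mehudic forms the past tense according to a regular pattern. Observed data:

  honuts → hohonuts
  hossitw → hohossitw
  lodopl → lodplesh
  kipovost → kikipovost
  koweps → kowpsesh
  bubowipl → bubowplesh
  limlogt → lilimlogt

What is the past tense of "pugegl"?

pupugegl

koweps and honuts both end in -s yet inflect differently (kowpsesh, hohonuts), so the final letter is not what conditions the rule; the second-to-last letter is.
"pugegl" has second-to-last letter 'g'. The one such stem in the data (limlogt → lilimlogt) repeats the first consonant+vowel as a prefix (as do kipovost, honuts), so the same rule applies.
So pugegl → pupugegl.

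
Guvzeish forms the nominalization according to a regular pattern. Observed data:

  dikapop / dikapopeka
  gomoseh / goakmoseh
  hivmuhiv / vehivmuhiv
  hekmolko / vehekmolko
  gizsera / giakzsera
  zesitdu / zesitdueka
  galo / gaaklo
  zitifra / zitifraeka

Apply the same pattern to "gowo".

zitifra and gizsera both end in -a yet inflect differently (zitifraeka, giakzsera), so the final letter is not what conditions the rule; the first letter is.
"gowo" begins with g-. The stems beginning with g- (galo → gaaklo, gizsera → giakzsera, gomoseh → goakmoseh) insert -ak- after the first vowel.
So gowo → goakwo.

goakwo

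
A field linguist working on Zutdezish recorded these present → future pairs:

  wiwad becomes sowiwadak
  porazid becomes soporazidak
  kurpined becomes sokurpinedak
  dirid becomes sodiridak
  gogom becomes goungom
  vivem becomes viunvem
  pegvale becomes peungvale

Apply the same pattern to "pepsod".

sopepsodak

kurpined and vivem both have last vowel 'e' yet inflect differently (sokurpinedak, viunvem), so the last vowel is not what conditions the rule; the final letter is.
"pepsod" ends in -d. The stems ending in -d (wiwad → sowiwadak, porazid → soporazidak, kurpined → sokurpinedak) add so- … -ak around the stem.
The other pattern: stems ending in -e or -m insert -un- after the first vowel.
So pepsod → sopepsodak.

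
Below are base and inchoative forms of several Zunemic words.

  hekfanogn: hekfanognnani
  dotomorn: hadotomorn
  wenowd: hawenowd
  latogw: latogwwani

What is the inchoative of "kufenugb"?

kufenugbbani

"kufenugb" has second-to-last letter 'g'. The stems whose second-to-last letter is 'g' (latogw → latogwwani, hekfanogn → hekfanognnani) double the final consonant and add -ani.
So kufenugb → kufenugbbani.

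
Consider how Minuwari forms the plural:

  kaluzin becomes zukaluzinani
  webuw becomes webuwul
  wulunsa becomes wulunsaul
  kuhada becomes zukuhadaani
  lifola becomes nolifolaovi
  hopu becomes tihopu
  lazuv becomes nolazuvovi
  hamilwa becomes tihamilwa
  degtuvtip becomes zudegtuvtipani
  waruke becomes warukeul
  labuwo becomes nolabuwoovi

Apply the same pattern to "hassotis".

wulunsa and hamilwa both end in -a yet inflect differently (wulunsaul, tihamilwa), so the final letter is not what conditions the rule; the first letter is.
"hassotis" begins with h-. The stems beginning with h- (hopu → tihopu, hamilwa → tihamilwa) add the prefix ti-.
So hassotis → tihassotis.

tihassotis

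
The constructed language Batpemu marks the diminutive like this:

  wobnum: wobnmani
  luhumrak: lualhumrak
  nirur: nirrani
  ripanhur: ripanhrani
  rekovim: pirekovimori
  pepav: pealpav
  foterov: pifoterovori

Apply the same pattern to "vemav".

vealmav

wobnum and rekovim both end in -m yet inflect differently (wobnmani, pirekovimori), so the final letter is not what conditions the rule; the last vowel is.
"vemav" has last vowel 'a'. The stems whose last vowel is 'a' (pepav → pealpav, luhumrak → lualhumrak) insert -al- after the first vowel.
So vemav → vealmav.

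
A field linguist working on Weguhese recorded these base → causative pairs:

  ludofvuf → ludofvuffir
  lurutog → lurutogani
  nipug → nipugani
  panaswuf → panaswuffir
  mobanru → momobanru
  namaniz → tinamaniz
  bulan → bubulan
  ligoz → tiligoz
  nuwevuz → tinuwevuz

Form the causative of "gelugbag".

gelugbagani

panaswuf and nuwevuz both have last vowel 'u' yet inflect differently (panaswuffir, tinuwevuz), so the last vowel is not what conditions the rule; the final letter is.
"gelugbag" ends in -g. The stems ending in -g (lurutog → lurutogani, nipug → nipugani) add -ani.
So gelugbag → gelugbagani.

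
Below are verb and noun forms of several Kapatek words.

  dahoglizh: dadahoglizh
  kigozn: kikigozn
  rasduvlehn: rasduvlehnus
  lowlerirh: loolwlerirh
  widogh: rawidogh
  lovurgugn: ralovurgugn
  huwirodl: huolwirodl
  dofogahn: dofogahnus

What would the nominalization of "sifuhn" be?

sifuhnus

"sifuhn" has second-to-last letter 'h'. The stems whose second-to-last letter is 'h' (rasduvlehn → rasduvlehnus, dofogahn → dofogahnus) add -us.
The other patterns: stems whose second-to-last letter is 'g' add the prefix ra-; stems whose second-to-last letter is 'z' repeat the first consonant+vowel as a prefix; stems whose second-to-last letter is 'd' or 'r' insert -ol- after the first vowel.
So sifuhn → sifuhnus.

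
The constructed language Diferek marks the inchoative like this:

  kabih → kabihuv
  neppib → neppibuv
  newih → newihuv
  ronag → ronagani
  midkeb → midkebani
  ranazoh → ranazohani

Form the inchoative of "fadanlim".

fadanlimuv

neppib and midkeb both end in -b yet inflect differently (neppibuv, midkebani), so the final letter is not what conditions the rule; the last vowel is.
"fadanlim" has last vowel 'i'. The stems whose last vowel is 'i' (kabih → kabihuv, neppib → neppibuv, newih → newihuv) add -uv.
The other pattern: stems whose last vowel is 'a', 'e' or 'o' add -ani.
So fadanlim → fadanlimuv.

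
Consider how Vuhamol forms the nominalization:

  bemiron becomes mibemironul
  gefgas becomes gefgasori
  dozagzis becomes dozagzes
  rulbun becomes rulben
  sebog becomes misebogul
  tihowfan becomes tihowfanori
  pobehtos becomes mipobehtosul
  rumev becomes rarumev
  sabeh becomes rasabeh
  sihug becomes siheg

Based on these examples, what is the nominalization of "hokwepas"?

gefgas and pobehtos both end in -s yet inflect differently (gefgasori, mipobehtosul), so the final letter is not what conditions the rule; the last vowel is.
"hokwepas" has last vowel 'a'. The stems whose last vowel is 'a' (gefgas → gefgasori, tihowfan → tihowfanori) add -ori.
The other patterns: stems whose last vowel is 'e' add the prefix ra-; stems whose last vowel is 'o' add mi- … -ul around the stem; stems whose last vowel is 'i' or 'u' change the last vowel to 'e'.
So hokwepas → hokwepasori.

hokwepasori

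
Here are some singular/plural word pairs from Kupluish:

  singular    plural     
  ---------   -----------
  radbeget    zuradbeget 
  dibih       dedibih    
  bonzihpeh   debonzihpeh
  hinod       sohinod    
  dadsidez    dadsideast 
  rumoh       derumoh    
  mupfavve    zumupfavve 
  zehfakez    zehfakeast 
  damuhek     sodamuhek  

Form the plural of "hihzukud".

dadsidez and bonzihpeh both have last vowel 'e' yet inflect differently (dadsideast, debonzihpeh), so the last vowel is not what conditions the rule; the final letter is.
"hihzukud" ends in -d. The one such stem in the data (hinod → sohinod) adds the prefix so-, so the same rule applies.
The other patterns: stems ending in -z drop the final letter and add -ast; stems ending in -h add the prefix de-; stems ending in -e or -t add the prefix zu-.
So hihzukud → sohihzukud.

sohihzukud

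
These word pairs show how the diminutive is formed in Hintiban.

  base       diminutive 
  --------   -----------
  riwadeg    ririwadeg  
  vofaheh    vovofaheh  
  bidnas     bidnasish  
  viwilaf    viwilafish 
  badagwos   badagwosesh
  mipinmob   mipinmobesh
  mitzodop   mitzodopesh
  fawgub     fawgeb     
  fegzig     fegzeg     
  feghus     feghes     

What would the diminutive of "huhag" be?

bidnas and badagwos both end in -s yet inflect differently (bidnasish, badagwosesh), so the final letter is not what conditions the rule; the last vowel is.
"huhag" has last vowel 'a'. The stems whose last vowel is 'a' (bidnas → bidnasish, viwilaf → viwilafish) add -ish.
The other patterns: stems whose last vowel is 'e' repeat the first consonant+vowel as a prefix; stems whose last vowel is 'o' add -esh; stems whose last vowel is 'i' or 'u' change the last vowel to 'e'.
So huhag → huhagish.

huhagish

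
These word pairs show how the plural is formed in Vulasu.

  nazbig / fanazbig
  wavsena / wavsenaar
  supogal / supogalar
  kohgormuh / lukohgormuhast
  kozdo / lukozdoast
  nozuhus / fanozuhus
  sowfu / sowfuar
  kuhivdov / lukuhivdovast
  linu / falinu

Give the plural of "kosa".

lukosaast

"kosa" begins with k-. The stems beginning with k- (kuhivdov → lukuhivdovast, kozdo → lukozdoast, kohgormuh → lukohgormuhast) add lu- … -ast around the stem.
So kosa → lukosaast.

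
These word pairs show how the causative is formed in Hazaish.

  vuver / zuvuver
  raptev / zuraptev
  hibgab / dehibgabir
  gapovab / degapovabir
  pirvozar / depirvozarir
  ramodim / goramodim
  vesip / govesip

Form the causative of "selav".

deselavir

vuver and pirvozar both end in -r yet inflect differently (zuvuver, depirvozarir), so the final letter is not what conditions the rule; the last vowel is.
"selav" has last vowel 'a'. The stems whose last vowel is 'a' (hibgab → dehibgabir, gapovab → degapovabir, pirvozar → depirvozarir) add de- … -ir around the stem.
The other patterns: stems whose last vowel is 'e' add the prefix zu-; stems whose last vowel is 'i' add the prefix go-.
So selav → deselavir.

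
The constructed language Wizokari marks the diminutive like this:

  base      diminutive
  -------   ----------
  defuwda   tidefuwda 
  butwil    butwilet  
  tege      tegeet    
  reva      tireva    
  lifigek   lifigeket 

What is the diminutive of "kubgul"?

reva and butwil both have 2 vowels yet inflect differently (tireva, butwilet), so the number of vowels is not what conditions the rule; the final letter is.
"kubgul" ends in -l. The one such stem in the data (butwil → butwilet) adds -et, so the same rule applies.
The other pattern: stems ending in -a add the prefix ti-.
So kubgul → kubgulet.

kubgulet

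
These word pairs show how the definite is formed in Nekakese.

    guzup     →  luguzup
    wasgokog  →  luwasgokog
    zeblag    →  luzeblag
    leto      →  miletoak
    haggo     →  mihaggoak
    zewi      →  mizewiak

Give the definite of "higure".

mihigureak

wasgokog and leto both have last vowel 'o' yet inflect differently (luwasgokog, miletoak), so the last vowel is not what conditions the rule; whether the stem ends in a vowel or a consonant is.
"higure" ends in a vowel. The stems ending in a vowel (leto → miletoak, haggo → mihaggoak, zewi → mizewiak) add mi- … -ak around the stem.
The other pattern: stems ending in a consonant add the prefix lu-.
So higure → mihigureak.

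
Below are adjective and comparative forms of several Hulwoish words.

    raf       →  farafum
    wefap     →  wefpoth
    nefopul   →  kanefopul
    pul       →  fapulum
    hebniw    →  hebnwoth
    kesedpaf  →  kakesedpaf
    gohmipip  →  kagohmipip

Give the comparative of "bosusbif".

raf and kesedpaf both end in -f yet inflect differently (farafum, kakesedpaf), so the final letter is not what conditions the rule; the number of vowels is.
"bosusbif" has 3 vowels. The stems with 3 vowels (kesedpaf → kakesedpaf, gohmipip → kagohmipip, nefopul → kanefopul) add the prefix ka-.
So bosusbif → kabosusbif.

kabosusbif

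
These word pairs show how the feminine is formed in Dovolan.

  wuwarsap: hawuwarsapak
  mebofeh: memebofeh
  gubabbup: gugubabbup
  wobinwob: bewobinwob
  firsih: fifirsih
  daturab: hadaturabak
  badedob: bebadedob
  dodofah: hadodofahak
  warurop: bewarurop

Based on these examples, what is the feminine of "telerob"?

"telerob" has last vowel 'o'. The stems whose last vowel is 'o' (wobinwob → bewobinwob, warurop → bewarurop, badedob → bebadedob) add the prefix be-.
The other patterns: stems whose last vowel is 'a' add ha- … -ak around the stem; stems whose last vowel is 'e', 'i' or 'u' repeat the first consonant+vowel as a prefix.
So telerob → betelerob.

betelerob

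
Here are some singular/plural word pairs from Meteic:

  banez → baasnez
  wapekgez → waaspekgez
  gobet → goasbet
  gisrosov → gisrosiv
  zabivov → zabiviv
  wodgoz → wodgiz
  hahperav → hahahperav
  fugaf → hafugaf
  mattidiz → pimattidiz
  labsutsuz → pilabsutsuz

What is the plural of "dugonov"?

dugoniv

"dugonov" has last vowel 'o'. The stems whose last vowel is 'o' (gisrosov → gisrosiv, zabivov → zabiviv, wodgoz → wodgiz) change the last vowel to 'i'.
The other patterns: stems whose last vowel is 'e' insert -as- after the first vowel; stems whose last vowel is 'a' add the prefix ha-; stems whose last vowel is 'i' or 'u' add the prefix pi-.
So dugonov → dugoniv.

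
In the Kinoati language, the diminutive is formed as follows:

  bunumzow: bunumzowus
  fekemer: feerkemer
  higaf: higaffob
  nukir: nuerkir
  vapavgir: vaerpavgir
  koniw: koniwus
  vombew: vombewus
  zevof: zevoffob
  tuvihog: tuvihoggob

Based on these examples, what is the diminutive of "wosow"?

tuvihog and bunumzow both have last vowel 'o' yet inflect differently (tuvihoggob, bunumzowus), so the last vowel is not what conditions the rule; the final letter is.
"wosow" ends in -w. The stems ending in -w (koniw → koniwus, vombew → vombewus, bunumzow → bunumzowus) add -us.
The other patterns: stems ending in -f or -g double the final consonant and add -ob; stems ending in -r insert -er- after the first vowel.
So wosow → wosowus.

wosowus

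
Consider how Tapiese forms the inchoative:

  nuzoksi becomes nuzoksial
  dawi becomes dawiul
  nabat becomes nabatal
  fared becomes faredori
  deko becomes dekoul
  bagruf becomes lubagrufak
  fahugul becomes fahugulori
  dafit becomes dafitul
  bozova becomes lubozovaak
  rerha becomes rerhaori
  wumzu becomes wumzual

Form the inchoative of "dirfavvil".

nabat and dafit both end in -t yet inflect differently (nabatal, dafitul), so the final letter is not what conditions the rule; the first letter is.
"dirfavvil" begins with d-. The stems beginning with d- (deko → dekoul, dafit → dafitul, dawi → dawiul) add -ul.
The other patterns: stems beginning with n- or w- add -al; stems beginning with b- add lu- … -ak around the stem; stems beginning with f- or r- add -ori.
So dirfavvil → dirfavvilul.

dirfavvilul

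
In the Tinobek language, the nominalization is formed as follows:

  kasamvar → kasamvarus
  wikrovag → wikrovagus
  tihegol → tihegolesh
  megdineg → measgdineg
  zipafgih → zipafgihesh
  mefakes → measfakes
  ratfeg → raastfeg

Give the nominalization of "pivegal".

pivegalus

wikrovag and ratfeg both end in -g yet inflect differently (wikrovagus, raastfeg), so the final letter is not what conditions the rule; the last vowel is.
"pivegal" has last vowel 'a'. The stems whose last vowel is 'a' (wikrovag → wikrovagus, kasamvar → kasamvarus) add -us.
So pivegal → pivegalus.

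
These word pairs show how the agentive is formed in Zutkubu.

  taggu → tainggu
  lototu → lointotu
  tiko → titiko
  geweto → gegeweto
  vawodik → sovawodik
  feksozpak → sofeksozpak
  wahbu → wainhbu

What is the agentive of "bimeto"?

"bimeto" ends in -o. The stems ending in -o (tiko → titiko, geweto → gegeweto) repeat the first consonant+vowel as a prefix.
The other patterns: stems ending in -k add the prefix so-; stems ending in -u insert -in- after the first vowel.
So bimeto → bibimeto.

bibimeto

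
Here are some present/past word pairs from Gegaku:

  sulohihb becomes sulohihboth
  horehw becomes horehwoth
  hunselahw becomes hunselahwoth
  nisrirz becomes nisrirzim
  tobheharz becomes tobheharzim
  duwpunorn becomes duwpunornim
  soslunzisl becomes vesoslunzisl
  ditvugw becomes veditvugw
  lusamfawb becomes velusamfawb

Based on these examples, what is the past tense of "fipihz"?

horehw and ditvugw both end in -w yet inflect differently (horehwoth, veditvugw), so the final letter is not what conditions the rule; the second-to-last letter is.
"fipihz" has second-to-last letter 'h'. The stems whose second-to-last letter is 'h' (sulohihb → sulohihboth, horehw → horehwoth, hunselahw → hunselahwoth) add -oth.
The other patterns: stems whose second-to-last letter is 'r' add -im; stems whose second-to-last letter is 'g', 's' or 'w' add the prefix ve-.
So fipihz → fipihzoth.

fipihzoth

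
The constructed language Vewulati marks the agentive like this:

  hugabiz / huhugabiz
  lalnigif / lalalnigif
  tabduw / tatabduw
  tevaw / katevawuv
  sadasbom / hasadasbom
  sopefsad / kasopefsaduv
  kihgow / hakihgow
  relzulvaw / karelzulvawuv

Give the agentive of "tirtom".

"tirtom" has last vowel 'o'. The stems whose last vowel is 'o' (sadasbom → hasadasbom, kihgow → hakihgow) add the prefix ha-.
So tirtom → hatirtom.

hatirtom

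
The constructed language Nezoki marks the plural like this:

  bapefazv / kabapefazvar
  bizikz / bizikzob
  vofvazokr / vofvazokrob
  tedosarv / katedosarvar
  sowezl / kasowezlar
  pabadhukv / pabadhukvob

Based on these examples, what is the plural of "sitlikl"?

sitliklob

pabadhukv and bapefazv both end in -v yet inflect differently (pabadhukvob, kabapefazvar), so the final letter is not what conditions the rule; the second-to-last letter is.
"sitlikl" has second-to-last letter 'k'. The stems whose second-to-last letter is 'k' (pabadhukv → pabadhukvob, bizikz → bizikzob, vofvazokr → vofvazokrob) add -ob.
The other pattern: stems whose second-to-last letter is 'r' or 'z' add ka- … -ar around the stem.
So sitlikl → sitliklob.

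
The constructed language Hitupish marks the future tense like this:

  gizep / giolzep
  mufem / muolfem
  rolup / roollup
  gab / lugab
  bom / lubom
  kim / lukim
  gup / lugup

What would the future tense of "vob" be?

mufem and bom both end in -m yet inflect differently (muolfem, lubom), so the final letter is not what conditions the rule; the number of vowels is.
"vob" has 1 vowel. The stems with 1 vowel (gab → lugab, bom → lubom, kim → lukim) add the prefix lu-.
So vob → luvob.

luvob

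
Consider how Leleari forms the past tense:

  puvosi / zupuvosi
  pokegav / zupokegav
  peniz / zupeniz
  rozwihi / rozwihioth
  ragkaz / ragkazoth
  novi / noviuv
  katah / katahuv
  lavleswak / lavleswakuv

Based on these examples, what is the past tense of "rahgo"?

rahgooth

"rahgo" begins with r-. The stems beginning with r- (rozwihi → rozwihioth, ragkaz → ragkazoth) add -oth.
The other patterns: stems beginning with p- add the prefix zu-; stems beginning with k-, l- or n- add -uv.
So rahgo → rahgooth.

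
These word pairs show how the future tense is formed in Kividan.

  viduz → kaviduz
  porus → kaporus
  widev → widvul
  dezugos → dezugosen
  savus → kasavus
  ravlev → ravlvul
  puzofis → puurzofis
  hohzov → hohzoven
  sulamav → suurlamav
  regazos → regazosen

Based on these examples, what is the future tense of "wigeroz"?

wigerozen

savus and dezugos both end in -s yet inflect differently (kasavus, dezugosen), so the final letter is not what conditions the rule; the last vowel is.
"wigeroz" has last vowel 'o'. The stems whose last vowel is 'o' (dezugos → dezugosen, hohzov → hohzoven, regazos → regazosen) add -en.
The other patterns: stems whose last vowel is 'u' add the prefix ka-; stems whose last vowel is 'e' delete the last vowel and add -ul; stems whose last vowel is 'a' or 'i' insert -ur- after the first vowel.
So wigeroz → wigerozen.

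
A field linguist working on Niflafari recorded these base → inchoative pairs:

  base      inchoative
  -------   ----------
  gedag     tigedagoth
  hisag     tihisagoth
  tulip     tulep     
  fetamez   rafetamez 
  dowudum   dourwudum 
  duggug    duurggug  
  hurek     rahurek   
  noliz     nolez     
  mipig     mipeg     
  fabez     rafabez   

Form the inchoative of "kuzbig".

fetamez and noliz both end in -z yet inflect differently (rafetamez, nolez), so the final letter is not what conditions the rule; the last vowel is.
"kuzbig" has last vowel 'i'. The stems whose last vowel is 'i' (noliz → nolez, mipig → mipeg, tulip → tulep) change the last vowel to 'e'.
So kuzbig → kuzbeg.

kuzbeg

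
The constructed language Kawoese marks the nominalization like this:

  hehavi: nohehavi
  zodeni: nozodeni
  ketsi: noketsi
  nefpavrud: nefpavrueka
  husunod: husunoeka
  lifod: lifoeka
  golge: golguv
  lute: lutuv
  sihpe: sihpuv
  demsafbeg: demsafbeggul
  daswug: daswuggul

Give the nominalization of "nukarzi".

golge and demsafbeg both have last vowel 'e' yet inflect differently (golguv, demsafbeggul), so the last vowel is not what conditions the rule; the final letter is.
"nukarzi" ends in -i. The stems ending in -i (hehavi → nohehavi, zodeni → nozodeni, ketsi → noketsi) add the prefix no-.
The other patterns: stems ending in -d drop the final letter and add -eka; stems ending in -e drop the final letter and add -uv; stems ending in -g double the final consonant and add -ul.
So nukarzi → nonukarzi.

nonukarzi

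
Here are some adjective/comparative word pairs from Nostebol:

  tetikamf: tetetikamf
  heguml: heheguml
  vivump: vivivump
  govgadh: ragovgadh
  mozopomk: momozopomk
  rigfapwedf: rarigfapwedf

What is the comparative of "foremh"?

tetikamf and rigfapwedf both end in -f yet inflect differently (tetetikamf, rarigfapwedf), so the final letter is not what conditions the rule; the second-to-last letter is.
"foremh" has second-to-last letter 'm'. The stems whose second-to-last letter is 'm' (tetikamf → tetetikamf, heguml → heheguml, mozopomk → momozopomk) repeat the first consonant+vowel as a prefix.
The other pattern: stems whose second-to-last letter is 'd' add the prefix ra-.
So foremh → foforemh.

foforemh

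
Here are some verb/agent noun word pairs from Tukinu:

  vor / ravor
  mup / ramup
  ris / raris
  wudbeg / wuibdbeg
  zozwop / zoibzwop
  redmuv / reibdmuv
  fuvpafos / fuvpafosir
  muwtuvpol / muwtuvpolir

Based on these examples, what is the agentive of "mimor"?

"mimor" has 2 vowels. The stems with 2 vowels (wudbeg → wuibdbeg, zozwop → zoibzwop, redmuv → reibdmuv) insert -ib- after the first vowel.
The other patterns: stems with 1 vowel add the prefix ra-; stems with 3 vowels add -ir.
So mimor → miibmor.

miibmor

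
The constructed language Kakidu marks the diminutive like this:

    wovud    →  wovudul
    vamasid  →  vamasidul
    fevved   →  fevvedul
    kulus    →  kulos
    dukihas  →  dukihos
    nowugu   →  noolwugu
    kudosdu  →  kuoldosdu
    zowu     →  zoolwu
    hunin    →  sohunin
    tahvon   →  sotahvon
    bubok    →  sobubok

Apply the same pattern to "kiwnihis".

kiwnihos

wovud and kulus both have last vowel 'u' yet inflect differently (wovudul, kulos), so the last vowel is not what conditions the rule; the final letter is.
"kiwnihis" ends in -s. The stems ending in -s (kulus → kulos, dukihas → dukihos) change the last vowel to 'o'.
So kiwnihis → kiwnihos.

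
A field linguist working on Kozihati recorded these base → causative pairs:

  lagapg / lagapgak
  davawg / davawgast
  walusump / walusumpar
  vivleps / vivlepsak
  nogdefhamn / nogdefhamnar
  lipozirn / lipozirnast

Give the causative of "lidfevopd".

nogdefhamn and lipozirn both end in -n yet inflect differently (nogdefhamnar, lipozirnast), so the final letter is not what conditions the rule; the second-to-last letter is.
"lidfevopd" has second-to-last letter 'p'. The stems whose second-to-last letter is 'p' (vivleps → vivlepsak, lagapg → lagapgak) add -ak.
The other patterns: stems whose second-to-last letter is 'm' add -ar; stems whose second-to-last letter is 'r' or 'w' add -ast.
So lidfevopd → lidfevopdak.

lidfevopdak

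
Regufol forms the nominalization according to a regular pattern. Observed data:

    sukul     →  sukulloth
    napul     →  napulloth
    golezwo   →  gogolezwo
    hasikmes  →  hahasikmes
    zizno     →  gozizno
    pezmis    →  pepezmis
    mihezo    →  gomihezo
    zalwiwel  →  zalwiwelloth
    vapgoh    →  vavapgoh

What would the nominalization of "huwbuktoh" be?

"huwbuktoh" ends in -h. The one such stem in the data (vapgoh → vavapgoh) repeats the first consonant+vowel as a prefix (as do hasikmes, pezmis), so the same rule applies.
So huwbuktoh → huhuwbuktoh.

huhuwbuktoh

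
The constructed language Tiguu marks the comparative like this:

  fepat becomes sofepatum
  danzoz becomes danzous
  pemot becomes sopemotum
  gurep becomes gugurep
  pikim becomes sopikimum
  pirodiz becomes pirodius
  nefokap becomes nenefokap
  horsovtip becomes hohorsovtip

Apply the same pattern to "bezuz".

bezuus

horsovtip and pirodiz both have last vowel 'i' yet inflect differently (hohorsovtip, pirodius), so the last vowel is not what conditions the rule; the final letter is.
"bezuz" ends in -z. The stems ending in -z (pirodiz → pirodius, danzoz → danzous) drop the final letter and add -us.
The other patterns: stems ending in -p repeat the first consonant+vowel as a prefix; stems ending in -m or -t add so- … -um around the stem.
So bezuz → bezuus.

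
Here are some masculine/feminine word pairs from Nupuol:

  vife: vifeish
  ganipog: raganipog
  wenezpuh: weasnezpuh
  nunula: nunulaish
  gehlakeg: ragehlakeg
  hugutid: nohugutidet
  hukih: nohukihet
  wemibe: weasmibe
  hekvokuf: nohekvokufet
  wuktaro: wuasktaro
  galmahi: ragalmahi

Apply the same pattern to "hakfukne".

nohakfukneet

wenezpuh and hukih both end in -h yet inflect differently (weasnezpuh, nohukihet), so the final letter is not what conditions the rule; the first letter is.
"hakfukne" begins with h-. The stems beginning with h- (hukih → nohukihet, hugutid → nohugutidet, hekvokuf → nohekvokufet) add no- … -et around the stem.
The other patterns: stems beginning with w- insert -as- after the first vowel; stems beginning with g- add the prefix ra-; stems beginning with n- or v- add -ish.
So hakfukne → nohakfukneet.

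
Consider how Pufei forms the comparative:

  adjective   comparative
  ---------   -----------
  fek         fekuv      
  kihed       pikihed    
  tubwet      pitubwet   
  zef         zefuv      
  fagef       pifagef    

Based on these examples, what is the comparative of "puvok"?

"puvok" has 2 vowels. The stems with 2 vowels (kihed → pikihed, fagef → pifagef, tubwet → pitubwet) add the prefix pi-.
So puvok → pipuvok.

pipuvok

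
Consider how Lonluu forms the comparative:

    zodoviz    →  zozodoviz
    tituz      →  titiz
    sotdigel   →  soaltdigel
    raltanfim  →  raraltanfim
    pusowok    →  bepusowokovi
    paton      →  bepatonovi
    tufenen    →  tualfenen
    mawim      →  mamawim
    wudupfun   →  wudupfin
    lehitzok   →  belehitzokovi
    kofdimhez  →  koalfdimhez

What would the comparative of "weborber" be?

tituz and zodoviz both end in -z yet inflect differently (titiz, zozodoviz), so the final letter is not what conditions the rule; the last vowel is.
"weborber" has last vowel 'e'. The stems whose last vowel is 'e' (tufenen → tualfenen, kofdimhez → koalfdimhez, sotdigel → soaltdigel) insert -al- after the first vowel.
The other patterns: stems whose last vowel is 'u' change the last vowel to 'i'; stems whose last vowel is 'i' repeat the first consonant+vowel as a prefix; stems whose last vowel is 'o' add be- … -ovi around the stem.
So weborber → wealborber.

wealborber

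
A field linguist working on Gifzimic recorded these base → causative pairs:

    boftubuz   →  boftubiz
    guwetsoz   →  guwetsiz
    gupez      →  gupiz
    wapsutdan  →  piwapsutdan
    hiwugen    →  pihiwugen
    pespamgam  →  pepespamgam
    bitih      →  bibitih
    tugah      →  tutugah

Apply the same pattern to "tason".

pitason

gupez and hiwugen both have last vowel 'e' yet inflect differently (gupiz, pihiwugen), so the last vowel is not what conditions the rule; the final letter is.
"tason" ends in -n. The stems ending in -n (wapsutdan → piwapsutdan, hiwugen → pihiwugen) add the prefix pi-.
The other patterns: stems ending in -z change the last vowel to 'i'; stems ending in -h or -m repeat the first consonant+vowel as a prefix.
So tason → pitason.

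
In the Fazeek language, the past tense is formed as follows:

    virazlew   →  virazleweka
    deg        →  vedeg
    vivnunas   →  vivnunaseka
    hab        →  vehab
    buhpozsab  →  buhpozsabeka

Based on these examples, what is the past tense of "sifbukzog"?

sifbukzogeka

"sifbukzog" has 3 vowels. The stems with 3 vowels (virazlew → virazleweka, buhpozsab → buhpozsabeka, vivnunas → vivnunaseka) add -eka.
So sifbukzog → sifbukzogeka.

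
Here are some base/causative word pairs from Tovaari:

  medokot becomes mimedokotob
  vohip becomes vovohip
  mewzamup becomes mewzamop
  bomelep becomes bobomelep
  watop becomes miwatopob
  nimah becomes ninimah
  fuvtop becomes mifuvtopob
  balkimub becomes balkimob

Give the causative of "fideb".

fifideb

watop and mewzamup both end in -p yet inflect differently (miwatopob, mewzamop), so the final letter is not what conditions the rule; the last vowel is.
"fideb" has last vowel 'e'. The one such stem in the data (bomelep → bobomelep) repeats the first consonant+vowel as a prefix (as do vohip, nimah), so the same rule applies.
The other patterns: stems whose last vowel is 'o' add mi- … -ob around the stem; stems whose last vowel is 'u' change the last vowel to 'o'.
So fideb → fifideb.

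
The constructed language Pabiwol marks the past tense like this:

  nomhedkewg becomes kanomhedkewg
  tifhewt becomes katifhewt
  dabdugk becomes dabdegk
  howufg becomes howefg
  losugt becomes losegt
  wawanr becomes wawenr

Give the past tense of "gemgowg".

nomhedkewg and howufg both end in -g yet inflect differently (kanomhedkewg, howefg), so the final letter is not what conditions the rule; the second-to-last letter is.
"gemgowg" has second-to-last letter 'w'. The stems whose second-to-last letter is 'w' (nomhedkewg → kanomhedkewg, tifhewt → katifhewt) add the prefix ka-.
The other pattern: stems whose second-to-last letter is 'f', 'g' or 'n' change the last vowel to 'e'.
So gemgowg → kagemgowg.

kagemgowg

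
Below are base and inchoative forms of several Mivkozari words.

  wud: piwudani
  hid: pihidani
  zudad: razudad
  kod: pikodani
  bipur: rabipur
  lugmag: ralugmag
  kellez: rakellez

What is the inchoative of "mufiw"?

ramufiw

hid and zudad both end in -d yet inflect differently (pihidani, razudad), so the final letter is not what conditions the rule; the number of vowels is.
"mufiw" has 2 vowels. The stems with 2 vowels (lugmag → ralugmag, bipur → rabipur, kellez → rakellez) add the prefix ra-.
The other pattern: stems with 1 vowel add pi- … -ani around the stem.
So mufiw → ramufiw.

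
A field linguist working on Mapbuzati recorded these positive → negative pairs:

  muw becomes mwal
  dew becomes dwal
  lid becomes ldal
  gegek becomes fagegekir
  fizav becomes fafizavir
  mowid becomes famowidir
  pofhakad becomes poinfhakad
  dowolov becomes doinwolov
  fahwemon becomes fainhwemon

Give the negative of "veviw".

faveviwir

"veviw" has 2 vowels. The stems with 2 vowels (gegek → fagegekir, fizav → fafizavir, mowid → famowidir) add fa- … -ir around the stem.
So veviw → faveviwir.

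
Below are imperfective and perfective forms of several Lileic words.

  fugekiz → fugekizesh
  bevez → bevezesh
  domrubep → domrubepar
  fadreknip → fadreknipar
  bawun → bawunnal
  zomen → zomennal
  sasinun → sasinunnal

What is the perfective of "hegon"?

"hegon" ends in -n. The stems ending in -n (bawun → bawunnal, zomen → zomennal, sasinun → sasinunnal) double the final consonant and add -al.
So hegon → hegonnal.

hegonnal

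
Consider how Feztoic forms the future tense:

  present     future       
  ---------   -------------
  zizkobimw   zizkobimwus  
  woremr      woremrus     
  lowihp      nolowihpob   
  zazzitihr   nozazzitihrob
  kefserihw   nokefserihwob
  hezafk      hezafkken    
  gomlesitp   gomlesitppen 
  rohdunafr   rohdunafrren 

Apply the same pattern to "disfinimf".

disfinimfus

"disfinimf" has second-to-last letter 'm'. The stems whose second-to-last letter is 'm' (zizkobimw → zizkobimwus, woremr → woremrus) add -us.
So disfinimf → disfinimfus.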